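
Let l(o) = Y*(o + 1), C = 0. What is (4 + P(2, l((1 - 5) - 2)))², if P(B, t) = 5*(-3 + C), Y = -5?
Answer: 121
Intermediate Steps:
l(o) = -5 - 5*o (l(o) = -5*(o + 1) = -5*(1 + o) = -5 - 5*o)
P(B, t) = -15 (P(B, t) = 5*(-3 + 0) = 5*(-3) = -15)
(4 + P(2, l((1 - 5) - 2)))² = (4 - 15)² = (-11)² = 121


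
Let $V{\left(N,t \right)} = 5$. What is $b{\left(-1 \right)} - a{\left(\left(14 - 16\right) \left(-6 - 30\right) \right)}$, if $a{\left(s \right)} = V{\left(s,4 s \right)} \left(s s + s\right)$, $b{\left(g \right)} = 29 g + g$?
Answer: $-26310$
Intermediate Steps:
$b{\left(g \right)} = 30 g$
$a{\left(s \right)} = 5 s + 5 s^{2}$ ($a{\left(s \right)} = 5 \left(s s + s\right) = 5 \left(s^{2} + s\right) = 5 \left(s + s^{2}\right) = 5 s + 5 s^{2}$)
$b{\left(-1 \right)} - a{\left(\left(14 - 16\right) \left(-6 - 30\right) \right)} = 30 \left(-1\right) - 5 \left(14 - 16\right) \left(-6 - 30\right) \left(1 + \left(14 - 16\right) \left(-6 - 30\right)\right) = -30 - 5 \left(\left(-2\right) \left(-36\right)\right) \left(1 - -72\right) = -30 - 5 \cdot 72 \left(1 + 72\right) = -30 - 5 \cdot 72 \cdot 73 = -30 - 26280 = -26310$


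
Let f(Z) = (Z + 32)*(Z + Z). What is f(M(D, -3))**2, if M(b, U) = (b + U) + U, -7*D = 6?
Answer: 285474816/2401 ≈ 1.1890e+5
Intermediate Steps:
D = -6/7 (D = -1/7*6 = -6/7 ≈ -0.85714)
M(b, U) = b + 2*U (M(b, U) = (U + b) + U = b + 2*U)
f(Z) = 2*Z*(32 + Z) (f(Z) = (32 + Z)*(2*Z) = 2*Z*(32 + Z))
f(M(D, -3))**2 = (2*(-6/7 + 2*(-3))*(32 + (-6/7 + 2*(-3))))**2 = (2*(-6/7 - 6)*(32 + (-6/7 - 6)))**2 = (2*(-48/7)*(32 - 48/7))**2 = (2*(-48/7)*(176/7))**2 = (-16896/49)**2 = 285474816/2401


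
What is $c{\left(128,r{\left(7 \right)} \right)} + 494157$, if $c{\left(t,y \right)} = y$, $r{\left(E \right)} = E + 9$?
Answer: $494173$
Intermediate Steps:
$r{\left(E \right)} = 9 + E$
$c{\left(128,r{\left(7 \right)} \right)} + 494157 = \left(9 + 7\right) + 494157 = 16 + 494157 = 494173$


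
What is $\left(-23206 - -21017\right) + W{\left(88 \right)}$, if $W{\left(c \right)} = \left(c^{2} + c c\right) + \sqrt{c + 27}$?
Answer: $13299 + \sqrt{115} \approx 13310.0$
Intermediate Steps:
$W{\left(c \right)} = \sqrt{27 + c} + 2 c^{2}$ ($W{\left(c \right)} = \left(c^{2} + c^{2}\right) + \sqrt{27 + c} = 2 c^{2} + \sqrt{27 + c} = \sqrt{27 + c} + 2 c^{2}$)
$\left(-23206 - -21017\right) + W{\left(88 \right)} = \left(-23206 - -21017\right) + \left(\sqrt{27 + 88} + 2 \cdot 88^{2}\right) = \left(-23206 + 21017\right) + \left(\sqrt{115} + 2 \cdot 7744\right) = -2189 + \left(\sqrt{115} + 15488\right) = -2189 + \left(15488 + \sqrt{115}\right) = 13299 + \sqrt{115}$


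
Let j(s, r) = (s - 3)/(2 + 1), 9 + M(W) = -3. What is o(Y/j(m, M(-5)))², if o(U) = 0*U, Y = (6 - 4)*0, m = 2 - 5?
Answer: 0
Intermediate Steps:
M(W) = -12 (M(W) = -9 - 3 = -12)
m = -3
j(s, r) = -1 + s/3 (j(s, r) = (-3 + s)/3 = (-3 + s)*(⅓) = -1 + s/3)
Y = 0 (Y = 2*0 = 0)
o(U) = 0
o(Y/j(m, M(-5)))² = 0² = 0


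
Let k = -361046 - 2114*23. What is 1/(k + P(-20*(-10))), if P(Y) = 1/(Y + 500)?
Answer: -700/286767599 ≈ -2.4410e-6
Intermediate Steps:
k = -409668 (k = -361046 - 1*48622 = -361046 - 48622 = -409668)
P(Y) = 1/(500 + Y)
1/(k + P(-20*(-10))) = 1/(-409668 + 1/(500 - 20*(-10))) = 1/(-409668 + 1/(500 + 200)) = 1/(-409668 + 1/700) = 1/(-286767599/700) = -700/286767599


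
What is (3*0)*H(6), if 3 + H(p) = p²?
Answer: 0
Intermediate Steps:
H(p) = -3 + p²
(3*0)*H(6) = (3*0)*(-3 + 6²) = 0*(-3 + 36) = 0*33 = 0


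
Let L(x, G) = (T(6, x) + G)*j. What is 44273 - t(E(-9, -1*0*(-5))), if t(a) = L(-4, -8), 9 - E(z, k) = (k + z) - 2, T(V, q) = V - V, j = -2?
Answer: 44257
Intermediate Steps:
T(V, q) = 0
L(x, G) = -2*G (L(x, G) = (0 + G)*(-2) = G*(-2) = -2*G)
E(z, k) = 11 - k - z (E(z, k) = 9 - ((k + z) - 2) = 9 - (-2 + k + z) = 9 + (2 - k - z) = 11 - k - z)
t(a) = 16 (t(a) = -2*(-8) = 16)
44273 - t(E(-9, -1*0*(-5))) = 44273 - 1*16 = 44273 - 16 = 44257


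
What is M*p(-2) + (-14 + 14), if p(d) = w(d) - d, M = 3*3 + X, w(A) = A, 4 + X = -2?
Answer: 0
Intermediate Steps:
X = -6 (X = -4 - 2 = -6)
M = 3 (M = 3*3 - 6 = 9 - 6 = 3)
p(d) = 0 (p(d) = d - d = 0)
M*p(-2) + (-14 + 14) = 3*0 + (-14 + 14) = 0 + 0 = 0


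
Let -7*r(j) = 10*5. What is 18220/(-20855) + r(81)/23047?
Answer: -588091426/672903259 ≈ -0.87396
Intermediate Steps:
r(j) = -50/7 (r(j) = -10*5/7 = -⅐*50 = -50/7)
18220/(-20855) + r(81)/23047 = 18220/(-20855) - 50/7/23047 = 18220*(-1/20855) - 50/7*1/23047 = -3644/4171 - 50/161329 = -588091426/672903259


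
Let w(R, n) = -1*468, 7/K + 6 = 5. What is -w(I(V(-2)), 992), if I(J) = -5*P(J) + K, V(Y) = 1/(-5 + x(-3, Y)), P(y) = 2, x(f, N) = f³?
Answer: 468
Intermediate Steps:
K = -7 (K = 7/(-6 + 5) = 7/(-1) = 7*(-1) = -7)
V(Y) = -1/32 (V(Y) = 1/(-5 + (-3)³) = 1/(-5 - 27) = 1/(-32) = -1/32)
I(J) = -17 (I(J) = -5*2 - 7 = -10 - 7 = -17)
w(R, n) = -468
-w(I(V(-2)), 992) = -1*(-468) = 468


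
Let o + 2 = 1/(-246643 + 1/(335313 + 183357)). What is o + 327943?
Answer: 41952286883669599/127926324809 ≈ 3.2794e+5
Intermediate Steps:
o = -255853168288/127926324809 (o = -2 + 1/(-246643 + 1/(335313 + 183357)) = -2 + 1/(-246643 + 1/518670) = -2 + 1/(-127926324809/518670) = -2 - 518670/127926324809 = -255853168288/127926324809 ≈ -2.0000)
o + 327943 = -255853168288/127926324809 + 327943 = 41952286883669599/127926324809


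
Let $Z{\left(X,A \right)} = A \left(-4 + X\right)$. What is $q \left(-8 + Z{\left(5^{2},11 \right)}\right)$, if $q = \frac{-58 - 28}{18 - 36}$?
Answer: $\frac{9589}{9} \approx 1065.4$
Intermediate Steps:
$q = \frac{43}{9}$ ($q = - \frac{86}{-18} = \left(-86\right) \left(- \frac{1}{18}\right) = \frac{43}{9} \approx 4.7778$)
$q \left(-8 + Z{\left(5^{2},11 \right)}\right) = \frac{43 \left(-8 + 11 \left(-4 + 5^{2}\right)\right)}{9} = \frac{43 \left(-8 + 11 \left(-4 + 25\right)\right)}{9} = \frac{43 \left(-8 + 11 \cdot 21\right)}{9} = \frac{43 \left(-8 + 231\right)}{9} = \frac{43}{9} \cdot 223 = \frac{9589}{9}$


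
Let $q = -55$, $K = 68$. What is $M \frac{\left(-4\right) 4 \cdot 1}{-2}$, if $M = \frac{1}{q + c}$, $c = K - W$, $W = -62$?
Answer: $\frac{8}{75} \approx 0.10667$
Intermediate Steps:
$c = 130$ ($c = 68 - -62 = 68 + 62 = 130$)
$M = \frac{1}{75}$ ($M = \frac{1}{-55 + 130} = \frac{1}{75} \approx 0.013333$)
$M \frac{\left(-4\right) 4 \cdot 1}{-2} = \frac{\left(-4\right) 4 \cdot 1 \frac{1}{-2}}{75} = \frac{\left(-16\right) 1 \left(- \frac{1}{2}\right)}{75} = \frac{\left(-16\right) \left(- \frac{1}{2}\right)}{75} = \frac{1}{75} \cdot 8 = \frac{8}{75}$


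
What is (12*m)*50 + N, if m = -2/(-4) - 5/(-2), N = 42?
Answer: 1842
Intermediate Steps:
m = 3 (m = -2*(-1/4) - 5*(-1/2) = 1/2 + 5/2 = 3)
(12*m)*50 + N = (12*3)*50 + 42 = 36*50 + 42 = 1800 + 42 = 1842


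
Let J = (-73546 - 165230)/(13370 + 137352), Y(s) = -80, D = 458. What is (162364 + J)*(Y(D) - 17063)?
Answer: -6766394090848/2431 ≈ -2.7834e+9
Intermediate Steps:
J = -119388/75361 (J = -238776/150722 = -238776*1/150722 = -119388/75361 ≈ -1.5842)
(162364 + J)*(Y(D) - 17063) = (162364 - 119388/75361)*(-80 - 17063) = (12235794016/75361)*(-17143) = -6766394090848/2431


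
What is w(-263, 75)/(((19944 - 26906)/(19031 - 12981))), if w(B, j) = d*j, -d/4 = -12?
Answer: -10890000/3481 ≈ -3128.4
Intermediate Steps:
d = 48 (d = -4*(-12) = 48)
w(B, j) = 48*j
w(-263, 75)/(((19944 - 26906)/(19031 - 12981))) = (48*75)/(((19944 - 26906)/(19031 - 12981))) = 3600/((-6962/6050)) = 3600/((-6962*1/6050)) = 3600/(-3481/3025) = 3600*(-3025/3481) = -10890000/3481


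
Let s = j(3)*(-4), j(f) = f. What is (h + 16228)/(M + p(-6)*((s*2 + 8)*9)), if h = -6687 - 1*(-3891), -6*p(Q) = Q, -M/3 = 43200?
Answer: -1679/16218 ≈ -0.10353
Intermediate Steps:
M = -129600 (M = -3*43200 = -129600)
p(Q) = -Q/6
s = -12 (s = 3*(-4) = -12)
h = -2796 (h = -6687 + 3891 = -2796)
(h + 16228)/(M + p(-6)*((s*2 + 8)*9)) = (-2796 + 16228)/(-129600 + (-⅙*(-6))*((-12*2 + 8)*9)) = 13432/(-129600 + 1*((-24 + 8)*9)) = 13432/(-129600 + 1*(-16*9)) = 13432/(-129600 + 1*(-144)) = 13432/(-129600 - 144) = 13432/(-129744) = 13432*(-1/129744) = -1679/16218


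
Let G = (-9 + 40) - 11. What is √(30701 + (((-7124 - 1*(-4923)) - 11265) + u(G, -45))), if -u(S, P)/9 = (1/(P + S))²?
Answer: 63*√2714/25 ≈ 131.28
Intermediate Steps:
G = 20 (G = 31 - 11 = 20)
u(S, P) = -9/(P + S)²
√(30701 + (((-7124 - 1*(-4923)) - 11265) + u(G, -45))) = √(30701 + (((-7124 - 1*(-4923)) - 11265) - 9/(-45 + 20)²)) = √(30701 + (((-7124 + 4923) - 11265) - 9/(-25)²)) = √(30701 + ((-2201 - 11265) - 9*1/625)) = √(30701 + (-13466 - 9/625)) = √(30701 - 8416259/625) = √(10771866/625) = 63*√2714/25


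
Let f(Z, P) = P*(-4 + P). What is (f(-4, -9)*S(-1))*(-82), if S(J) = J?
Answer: 9594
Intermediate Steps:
(f(-4, -9)*S(-1))*(-82) = (-9*(-4 - 9)*(-1))*(-82) = (-9*(-13)*(-1))*(-82) = (117*(-1))*(-82) = -117*(-82) = 9594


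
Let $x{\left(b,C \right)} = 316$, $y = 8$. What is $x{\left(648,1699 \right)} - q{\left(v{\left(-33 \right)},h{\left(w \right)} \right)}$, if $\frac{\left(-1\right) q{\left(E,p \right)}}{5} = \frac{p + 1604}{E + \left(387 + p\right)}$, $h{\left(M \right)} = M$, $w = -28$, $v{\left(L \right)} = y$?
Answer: $\frac{123852}{367} \approx 337.47$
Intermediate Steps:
$v{\left(L \right)} = 8$
$q{\left(E,p \right)} = - \frac{5 \left(1604 + p\right)}{387 + E + p}$ ($q{\left(E,p \right)} = - 5 \frac{p + 1604}{E + \left(387 + p\right)} = - 5 \frac{1604 + p}{387 + E + p} = - \frac{5 \left(1604 + p\right)}{387 + E + p}$)
$x{\left(648,1699 \right)} - q{\left(v{\left(-33 \right)},h{\left(w \right)} \right)} = 316 - \frac{5 \left(-1604 - -28\right)}{387 + 8 - 28} = 316 - \frac{5 \left(-1604 + 28\right)}{367} = 316 - 5 \cdot \frac{1}{367} \left(-1576\right) = 316 - - \frac{7880}{367} = 316 + \frac{7880}{367} = \frac{123852}{367}$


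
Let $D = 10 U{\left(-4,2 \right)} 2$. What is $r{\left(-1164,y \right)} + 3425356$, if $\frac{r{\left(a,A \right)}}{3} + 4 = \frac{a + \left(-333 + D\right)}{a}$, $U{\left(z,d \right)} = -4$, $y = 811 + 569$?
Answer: $\frac{1329035049}{388} \approx 3.4253 \cdot 10^{6}$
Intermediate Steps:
$y = 1380$
$D = -80$ ($D = 10 \left(-4\right) 2 = \left(-40\right) 2 = -80$)
$r{\left(a,A \right)} = -12 + \frac{3 \left(-413 + a\right)}{a}$ ($r{\left(a,A \right)} = -12 + 3 \frac{a - 413}{a} = -12 + 3 \frac{-413 + a}{a} = -12 + \frac{3 \left(-413 + a\right)}{a}$)
$r{\left(-1164,y \right)} + 3425356 = \left(-9 - \frac{1239}{-1164}\right) + 3425356 = \left(-9 - - \frac{413}{388}\right) + 3425356 = \left(-9 + \frac{413}{388}\right) + 3425356 = - \frac{3079}{388} + 3425356 = \frac{1329035049}{388}$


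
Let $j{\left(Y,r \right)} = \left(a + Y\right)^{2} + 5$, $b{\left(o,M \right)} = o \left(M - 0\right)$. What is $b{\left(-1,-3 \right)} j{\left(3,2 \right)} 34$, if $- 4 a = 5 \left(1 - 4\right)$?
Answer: $\frac{41259}{8} \approx 5157.4$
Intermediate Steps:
$a = \frac{15}{4}$ ($a = - \frac{5 \left(1 - 4\right)}{4} = - \frac{5 \left(-3\right)}{4} = \left(- \frac{1}{4}\right) \left(-15\right) = \frac{15}{4} \approx 3.75$)
$b{\left(o,M \right)} = M o$ ($b{\left(o,M \right)} = o \left(M + 0\right) = o M = M o$)
$j{\left(Y,r \right)} = 5 + \left(\frac{15}{4} + Y\right)^{2}$ ($j{\left(Y,r \right)} = \left(\frac{15}{4} + Y\right)^{2} + 5 = 5 + \left(\frac{15}{4} + Y\right)^{2}$)
$b{\left(-1,-3 \right)} j{\left(3,2 \right)} 34 = \left(-3\right) \left(-1\right) \left(5 + \frac{\left(15 + 4 \cdot 3\right)^{2}}{16}\right) 34 = 3 \left(5 + \frac{\left(15 + 12\right)^{2}}{16}\right) 34 = 3 \left(5 + \frac{27^{2}}{16}\right) 34 = 3 \left(5 + \frac{1}{16} \cdot 729\right) 34 = 3 \left(5 + \frac{729}{16}\right) 34 = 3 \cdot \frac{809}{16} \cdot 34 = \frac{2427}{16} \cdot 34 = \frac{41259}{8}$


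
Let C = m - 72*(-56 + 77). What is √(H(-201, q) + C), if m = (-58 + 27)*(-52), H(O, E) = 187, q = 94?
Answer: √287 ≈ 16.941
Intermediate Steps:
m = 1612 (m = -31*(-52) = 1612)
C = 100 (C = 1612 - 72*(-56 + 77) = 1612 - 72*21 = 1612 - 1512 = 100)
√(H(-201, q) + C) = √(187 + 100) = √287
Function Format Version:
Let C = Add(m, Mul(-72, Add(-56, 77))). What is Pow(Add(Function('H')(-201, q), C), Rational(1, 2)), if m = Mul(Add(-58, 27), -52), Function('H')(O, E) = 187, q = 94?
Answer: Pow(287, Rational(1, 2)) ≈ 16.941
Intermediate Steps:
m = 1612 (m = Mul(-31, -52) = 1612)
C = 100 (C = Add(1612, Mul(-72, Add(-56, 77))) = Add(1612, Mul(-72, 21)) = Add(1612, -1512) = 100)
Pow(Add(Function('H')(-201, q), C), Rational(1, 2)) = Pow(Add(187, 100), Rational(1, 2)) = Pow(287, Rational(1, 2))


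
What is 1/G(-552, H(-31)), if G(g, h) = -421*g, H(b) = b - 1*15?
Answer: 1/232392 ≈ 4.3031e-6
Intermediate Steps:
H(b) = -15 + b (H(b) = b - 15 = -15 + b)
1/G(-552, H(-31)) = 1/(-421*(-552)) = 1/232392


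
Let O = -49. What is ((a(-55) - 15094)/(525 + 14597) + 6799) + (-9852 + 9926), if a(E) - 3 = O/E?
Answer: 2857756437/415855 ≈ 6872.0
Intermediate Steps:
a(E) = 3 - 49/E
((a(-55) - 15094)/(525 + 14597) + 6799) + (-9852 + 9926) = (((3 - 49/(-55)) - 15094)/(525 + 14597) + 6799) + (-9852 + 9926) = (((3 - 49*(-1/55)) - 15094)/15122 + 6799) + 74 = (((3 + 49/55) - 15094)*(1/15122) + 6799) + 74 = ((214/55 - 15094)*(1/15122) + 6799) + 74 = (-829956/55*1/15122 + 6799) + 74 = (-414978/415855 + 6799) + 74 = 2826983167/415855 + 74 = 2857756437/415855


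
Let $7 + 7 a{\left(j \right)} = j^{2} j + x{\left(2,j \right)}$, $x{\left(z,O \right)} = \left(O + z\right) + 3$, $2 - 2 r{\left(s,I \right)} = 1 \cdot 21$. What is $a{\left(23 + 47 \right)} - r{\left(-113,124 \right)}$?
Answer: $\frac{686269}{14} \approx 49019.0$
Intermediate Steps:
$r{\left(s,I \right)} = - \frac{19}{2}$ ($r{\left(s,I \right)} = 1 - \frac{1 \cdot 21}{2} = 1 - \frac{21}{2} = - \frac{19}{2}$)
$x{\left(z,O \right)} = 3 + O + z$
$a{\left(j \right)} = - \frac{2}{7} + \frac{j}{7} + \frac{j^{3}}{7}$ ($a{\left(j \right)} = -1 + \frac{j^{2} j + \left(3 + j + 2\right)}{7} = -1 + \frac{j^{3} + \left(5 + j\right)}{7} = -1 + \frac{5 + j + j^{3}}{7} = -1 + \left(\frac{5}{7} + \frac{j}{7} + \frac{j^{3}}{7}\right) = - \frac{2}{7} + \frac{j}{7} + \frac{j^{3}}{7}$)
$a{\left(23 + 47 \right)} - r{\left(-113,124 \right)} = \left(- \frac{2}{7} + \frac{23 + 47}{7} + \frac{\left(23 + 47\right)^{3}}{7}\right) - - \frac{19}{2} = \left(- \frac{2}{7} + \frac{1}{7} \cdot 70 + \frac{70^{3}}{7}\right) + \frac{19}{2} = \left(- \frac{2}{7} + 10 + \frac{1}{7} \cdot 343000\right) + \frac{19}{2} = \left(- \frac{2}{7} + 10 + 49000\right) + \frac{19}{2} = \frac{343068}{7} + \frac{19}{2} = \frac{686269}{14}$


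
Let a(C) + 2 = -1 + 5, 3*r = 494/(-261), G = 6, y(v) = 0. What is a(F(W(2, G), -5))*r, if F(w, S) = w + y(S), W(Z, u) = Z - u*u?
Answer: -988/783 ≈ -1.2618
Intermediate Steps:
W(Z, u) = Z - u**2
r = -494/783 (r = (494/(-261))/3 = (494*(-1/261))/3 = (1/3)*(-494/261) = -494/783 ≈ -0.63091)
F(w, S) = w (F(w, S) = w + 0 = w)
a(C) = 2 (a(C) = -2 + (-1 + 5) = -2 + 4 = 2)
a(F(W(2, G), -5))*r = 2*(-494/783) = -988/783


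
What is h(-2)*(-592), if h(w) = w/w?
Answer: -592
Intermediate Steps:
h(w) = 1
h(-2)*(-592) = 1*(-592) = -592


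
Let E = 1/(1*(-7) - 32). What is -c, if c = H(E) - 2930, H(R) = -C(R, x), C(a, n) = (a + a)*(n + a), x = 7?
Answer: 4455986/1521 ≈ 2929.6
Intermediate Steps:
C(a, n) = 2*a*(a + n) (C(a, n) = (2*a)*(a + n) = 2*a*(a + n))
E = -1/39 (E = 1/(-7 - 32) = 1/(-39) = -1/39 ≈ -0.025641)
H(R) = -2*R*(7 + R) (H(R) = -2*R*(R + 7) = -2*R*(7 + R))
c = -4455986/1521 (c = -2*(-1/39)*(7 - 1/39) - 2930 = -2*(-1/39)*272/39 - 2930 = 544/1521 - 2930 = -4455986/1521 ≈ -2929.6)
-c = -1*(-4455986/1521) = 4455986/1521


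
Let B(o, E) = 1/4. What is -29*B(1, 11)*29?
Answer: -841/4 ≈ -210.25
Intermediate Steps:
B(o, E) = 1/4
-29*B(1, 11)*29 = -29*1/4*29 = -29/4*29 = -841/4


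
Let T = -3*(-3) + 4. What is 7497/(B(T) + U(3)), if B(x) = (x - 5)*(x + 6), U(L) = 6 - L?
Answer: 7497/155 ≈ 48.368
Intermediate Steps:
T = 13 (T = 9 + 4 = 13)
B(x) = (-5 + x)*(6 + x)
7497/(B(T) + U(3)) = 7497/((-30 + 13 + 13²) + (6 - 1*3)) = 7497/((-30 + 13 + 169) + (6 - 3)) = 7497/(152 + 3) = 7497/155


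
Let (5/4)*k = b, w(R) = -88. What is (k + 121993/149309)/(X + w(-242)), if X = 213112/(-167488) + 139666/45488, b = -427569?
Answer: 3799808665121921578/957599605934325 ≈ 3968.1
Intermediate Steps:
k = -1710276/5 (k = (4/5)*(-427569) = -1710276/5 ≈ -3.4206e+5)
X = 26754571/14880262 (X = 213112*(-1/167488) + 139666*(1/45488) = -26639/20936 + 69833/22744 = 26754571/14880262 ≈ 1.7980)
(k + 121993/149309)/(X + w(-242)) = (-1710276/5 + 121993/149309)/(26754571/14880262 - 88) = (-1710276/5 + 121993*(1/149309))/(-1282708485/14880262) = (-1710276/5 + 121993/149309)*(-14880262/1282708485) = -255358989319/746545*(-14880262/1282708485) = 3799808665121921578/957599605934325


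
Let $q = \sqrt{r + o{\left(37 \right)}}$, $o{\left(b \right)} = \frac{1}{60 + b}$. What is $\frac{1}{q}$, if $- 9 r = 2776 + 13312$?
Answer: $- \frac{3 i \sqrt{151371119}}{1560527} \approx - 0.023652 i$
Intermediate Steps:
$r = - \frac{16088}{9}$ ($r = - \frac{2776 + 13312}{9} = \left(- \frac{1}{9}\right) 16088 = - \frac{16088}{9} \approx -1787.6$)
$q = \frac{i \sqrt{151371119}}{291}$ ($q = \sqrt{- \frac{16088}{9} + \frac{1}{60 + 37}} = \sqrt{- \frac{16088}{9} + \frac{1}{97}} = \sqrt{- \frac{1560527}{873}} = \frac{i \sqrt{151371119}}{291} \approx 42.279 i$)
$\frac{1}{q} = \frac{1}{\frac{1}{291} i \sqrt{151371119}} = - \frac{3 i \sqrt{151371119}}{1560527}$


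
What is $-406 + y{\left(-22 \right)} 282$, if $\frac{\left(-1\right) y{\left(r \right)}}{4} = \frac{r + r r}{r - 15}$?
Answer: $\frac{506114}{37} \approx 13679.0$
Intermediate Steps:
$y{\left(r \right)} = - \frac{4 \left(r + r^{2}\right)}{-15 + r}$ ($y{\left(r \right)} = - 4 \frac{r + r r}{r - 15} = - 4 \frac{r + r^{2}}{-15 + r} = - \frac{4 \left(r + r^{2}\right)}{-15 + r}$)
$-406 + y{\left(-22 \right)} 282 = -406 + \left(-4\right) \left(-22\right) \frac{1}{-15 - 22} \left(1 - 22\right) 282 = -406 + \left(-4\right) \left(-22\right) \frac{1}{-37} \left(-21\right) 282 = -406 + \left(-4\right) \left(-22\right) \left(- \frac{1}{37}\right) \left(-21\right) 282 = -406 + \frac{1848}{37} \cdot 282 = -406 + \frac{521136}{37} = \frac{506114}{37}$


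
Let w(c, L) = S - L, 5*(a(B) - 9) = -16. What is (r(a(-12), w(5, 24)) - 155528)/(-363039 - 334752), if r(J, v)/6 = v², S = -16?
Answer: 145928/697791 ≈ 0.20913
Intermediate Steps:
a(B) = 29/5 (a(B) = 9 + (⅕)*(-16) = 9 - 16/5 = 29/5)
w(c, L) = -16 - L
r(J, v) = 6*v²
(r(a(-12), w(5, 24)) - 155528)/(-363039 - 334752) = (6*(-16 - 1*24)² - 155528)/(-363039 - 334752) = (6*(-16 - 24)² - 155528)/(-697791) = (6*(-40)² - 155528)*(-1/697791) = (6*1600 - 155528)*(-1/697791) = (9600 - 155528)*(-1/697791) = -145928*(-1/697791) = 145928/697791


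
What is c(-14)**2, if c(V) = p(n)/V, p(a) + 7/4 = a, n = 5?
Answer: 169/3136 ≈ 0.053890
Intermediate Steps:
p(a) = -7/4 + a
c(V) = 13/(4*V) (c(V) = (-7/4 + 5)/V = 13/(4*V))
c(-14)**2 = ((13/4)/(-14))**2 = ((13/4)*(-1/14))**2 = (-13/56)**2 = 169/3136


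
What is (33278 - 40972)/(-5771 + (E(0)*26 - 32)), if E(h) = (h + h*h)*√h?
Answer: 7694/5803 ≈ 1.3259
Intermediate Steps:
E(h) = √h*(h + h²) (E(h) = (h + h²)*√h = √h*(h + h²))
(33278 - 40972)/(-5771 + (E(0)*26 - 32)) = (33278 - 40972)/(-5771 + ((0^(3/2)*(1 + 0))*26 - 32)) = -7694/(-5771 + ((0*1)*26 - 32)) = -7694/(-5771 + (0*26 - 32)) = -7694/(-5771 + (0 - 32)) = -7694/(-5771 - 32) = -7694/(-5803) = -7694*(-1/5803) = 7694/5803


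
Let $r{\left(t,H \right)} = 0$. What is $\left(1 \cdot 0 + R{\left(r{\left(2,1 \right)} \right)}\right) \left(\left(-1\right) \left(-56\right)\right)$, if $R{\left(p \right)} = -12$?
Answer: $-672$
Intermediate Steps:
$\left(1 \cdot 0 + R{\left(r{\left(2,1 \right)} \right)}\right) \left(\left(-1\right) \left(-56\right)\right) = \left(1 \cdot 0 - 12\right) \left(\left(-1\right) \left(-56\right)\right) = \left(0 - 12\right) 56 = \left(-12\right) 56 = -672$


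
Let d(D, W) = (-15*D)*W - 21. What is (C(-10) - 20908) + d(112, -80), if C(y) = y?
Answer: 113461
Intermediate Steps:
d(D, W) = -21 - 15*D*W (d(D, W) = -15*D*W - 21 = -21 - 15*D*W)
(C(-10) - 20908) + d(112, -80) = (-10 - 20908) + (-21 - 15*112*(-80)) = -20918 + (-21 + 134400) = -20918 + 134379 = 113461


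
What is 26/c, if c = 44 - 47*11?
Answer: -26/473 ≈ -0.054968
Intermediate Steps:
c = -473 (c = 44 - 517 = -473)
26/c = 26/(-473) = 26*(-1/473) = -26/473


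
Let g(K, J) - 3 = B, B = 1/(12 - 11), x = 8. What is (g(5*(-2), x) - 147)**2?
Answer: 20449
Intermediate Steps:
B = 1 (B = 1/1 = 1)
g(K, J) = 4 (g(K, J) = 3 + 1 = 4)
(g(5*(-2), x) - 147)**2 = (4 - 147)**2 = (-143)**2 = 20449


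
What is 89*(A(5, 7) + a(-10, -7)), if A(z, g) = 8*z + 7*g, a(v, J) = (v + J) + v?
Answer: 5518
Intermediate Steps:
a(v, J) = J + 2*v (a(v, J) = (J + v) + v = J + 2*v)
A(z, g) = 7*g + 8*z
89*(A(5, 7) + a(-10, -7)) = 89*((7*7 + 8*5) + (-7 + 2*(-10))) = 89*((49 + 40) + (-7 - 20)) = 89*(89 - 27) = 89*62 = 5518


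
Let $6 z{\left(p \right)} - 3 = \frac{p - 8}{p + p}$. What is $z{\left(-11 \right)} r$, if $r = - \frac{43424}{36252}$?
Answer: $- \frac{230690}{299079} \approx -0.77133$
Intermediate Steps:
$z{\left(p \right)} = \frac{1}{2} + \frac{-8 + p}{12 p}$ ($z{\left(p \right)} = \frac{1}{2} + \frac{\left(p - 8\right) \frac{1}{p + p}}{6} = \frac{1}{2} + \frac{\left(-8 + p\right) \frac{1}{2 p}}{6} = \frac{1}{2} + \frac{\frac{1}{2} \frac{1}{p} \left(-8 + p\right)}{6} = \frac{1}{2} + \frac{-8 + p}{12 p}$)
$r = - \frac{10856}{9063}$ ($r = \left(-43424\right) \frac{1}{36252} = - \frac{10856}{9063} \approx -1.1978$)
$z{\left(-11 \right)} r = \frac{-8 + 7 \left(-11\right)}{12 \left(-11\right)} \left(- \frac{10856}{9063}\right) = \frac{1}{12} \left(- \frac{1}{11}\right) \left(-8 - 77\right) \left(- \frac{10856}{9063}\right) = \frac{1}{12} \left(- \frac{1}{11}\right) \left(-85\right) \left(- \frac{10856}{9063}\right) = \frac{85}{132} \left(- \frac{10856}{9063}\right) = - \frac{230690}{299079}$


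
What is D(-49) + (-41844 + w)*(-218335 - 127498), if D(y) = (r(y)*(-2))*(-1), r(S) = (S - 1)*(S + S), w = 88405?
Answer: -16102320513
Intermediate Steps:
r(S) = 2*S*(-1 + S) (r(S) = (-1 + S)*(2*S) = 2*S*(-1 + S))
D(y) = 4*y*(-1 + y) (D(y) = ((2*y*(-1 + y))*(-2))*(-1) = -4*y*(-1 + y)*(-1) = 4*y*(-1 + y))
D(-49) + (-41844 + w)*(-218335 - 127498) = 4*(-49)*(-1 - 49) + (-41844 + 88405)*(-218335 - 127498) = 4*(-49)*(-50) + 46561*(-345833) = 9800 - 16102330313 = -16102320513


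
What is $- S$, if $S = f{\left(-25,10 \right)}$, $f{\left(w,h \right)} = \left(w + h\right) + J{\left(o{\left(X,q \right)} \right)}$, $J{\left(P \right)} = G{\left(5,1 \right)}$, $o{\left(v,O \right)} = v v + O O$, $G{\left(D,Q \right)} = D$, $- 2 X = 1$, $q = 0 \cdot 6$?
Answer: $10$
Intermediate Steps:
$q = 0$
$X = - \frac{1}{2}$ ($X = \left(- \frac{1}{2}\right) 1 = - \frac{1}{2} \approx -0.5$)
$o{\left(v,O \right)} = O^{2} + v^{2}$ ($o{\left(v,O \right)} = v^{2} + O^{2} = O^{2} + v^{2}$)
$J{\left(P \right)} = 5$
$f{\left(w,h \right)} = 5 + h + w$ ($f{\left(w,h \right)} = \left(w + h\right) + 5 = \left(h + w\right) + 5 = 5 + h + w$)
$S = -10$ ($S = 5 + 10 - 25 = -10$)
$- S = \left(-1\right) \left(-10\right) = 10$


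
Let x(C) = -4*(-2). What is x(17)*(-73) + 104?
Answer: -480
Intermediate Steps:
x(C) = 8
x(17)*(-73) + 104 = 8*(-73) + 104 = -584 + 104 = -480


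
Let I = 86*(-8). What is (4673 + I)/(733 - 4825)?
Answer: -3985/4092 ≈ -0.97385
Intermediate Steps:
I = -688
(4673 + I)/(733 - 4825) = (4673 - 688)/(733 - 4825) = 3985/(-4092) = 3985*(-1/4092) = -3985/4092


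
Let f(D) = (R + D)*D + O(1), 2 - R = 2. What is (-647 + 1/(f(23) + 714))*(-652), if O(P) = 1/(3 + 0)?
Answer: 786738082/1865 ≈ 4.2184e+5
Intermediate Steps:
R = 0 (R = 2 - 1*2 = 2 - 2 = 0)
O(P) = ⅓ (O(P) = 1/3 = ⅓)
f(D) = ⅓ + D² (f(D) = (0 + D)*D + ⅓ = D*D + ⅓ = D² + ⅓ = ⅓ + D²)
(-647 + 1/(f(23) + 714))*(-652) = (-647 + 1/((⅓ + 23²) + 714))*(-652) = (-647 + 1/((⅓ + 529) + 714))*(-652) = (-647 + 1/(1588/3 + 714))*(-652) = (-647 + 1/(3730/3))*(-652) = (-647 + 3/3730)*(-652) = -2413307/3730*(-652) = 786738082/1865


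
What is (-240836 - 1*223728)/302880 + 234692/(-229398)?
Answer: -2467410631/965000920 ≈ -2.5569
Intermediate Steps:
(-240836 - 1*223728)/302880 + 234692/(-229398) = (-240836 - 223728)*(1/302880) + 234692*(-1/229398) = -464564*1/302880 - 117346/114699 = -116141/75720 - 117346/114699 = -2467410631/965000920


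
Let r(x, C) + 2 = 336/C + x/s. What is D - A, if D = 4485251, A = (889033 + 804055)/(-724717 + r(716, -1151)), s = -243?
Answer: 909159671762891765/202699737031 ≈ 4.4853e+6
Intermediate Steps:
r(x, C) = -2 + 336/C - x/243 (r(x, C) = -2 + (336/C + x/(-243)) = -2 + (336/C + x*(-1/243)) = -2 + (336/C - x/243) = -2 + 336/C - x/243)
A = -473544861984/202699737031 (A = (889033 + 804055)/(-724717 + (-2 + 336/(-1151) - 1/243*716)) = 1693088/(-724717 + (-2 + 336*(-1/1151) - 716/243)) = 1693088/(-724717 + (-2 - 336/1151 - 716/243)) = 1693088/(-724717 - 1465150/279693) = 1693088/(-202699737031/279693) = 1693088*(-279693/202699737031) = -473544861984/202699737031 ≈ -2.3362)
D - A = 4485251 - 1*(-473544861984/202699737031) = 4485251 + 473544861984/202699737031 = 909159671762891765/202699737031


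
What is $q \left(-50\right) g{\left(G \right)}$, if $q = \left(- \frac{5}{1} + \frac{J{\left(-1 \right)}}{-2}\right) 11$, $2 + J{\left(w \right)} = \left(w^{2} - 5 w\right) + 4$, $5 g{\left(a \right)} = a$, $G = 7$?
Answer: $6930$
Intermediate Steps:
$g{\left(a \right)} = \frac{a}{5}$
$J{\left(w \right)} = 2 + w^{2} - 5 w$ ($J{\left(w \right)} = -2 + \left(\left(w^{2} - 5 w\right) + 4\right) = -2 + \left(4 + w^{2} - 5 w\right) = 2 + w^{2} - 5 w$)
$q = -99$ ($q = \left(- \frac{5}{1} + \frac{2 + \left(-1\right)^{2} - -5}{-2}\right) 11 = \left(\left(-5\right) 1 + \left(2 + 1 + 5\right) \left(- \frac{1}{2}\right)\right) 11 = \left(-5 + 8 \left(- \frac{1}{2}\right)\right) 11 = \left(-5 - 4\right) 11 = \left(-9\right) 11 = -99$)
$q \left(-50\right) g{\left(G \right)} = \left(-99\right) \left(-50\right) \frac{1}{5} \cdot 7 = 4950 \cdot \frac{7}{5} = 6930$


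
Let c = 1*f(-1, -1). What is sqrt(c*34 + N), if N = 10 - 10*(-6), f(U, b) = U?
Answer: 6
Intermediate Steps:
N = 70 (N = 10 + 60 = 70)
c = -1 (c = 1*(-1) = -1)
sqrt(c*34 + N) = sqrt(-1*34 + 70) = sqrt(-34 + 70) = sqrt(36) = 6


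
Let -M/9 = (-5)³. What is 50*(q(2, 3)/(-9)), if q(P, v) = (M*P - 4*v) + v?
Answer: -12450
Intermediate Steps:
M = 1125 (M = -9*(-5)³ = -9*(-125) = 1125)
q(P, v) = -3*v + 1125*P (q(P, v) = (1125*P - 4*v) + v = (-4*v + 1125*P) + v = -3*v + 1125*P)
50*(q(2, 3)/(-9)) = 50*((-3*3 + 1125*2)/(-9)) = 50*((-9 + 2250)*(-⅑)) = 50*(2241*(-⅑)) = 50*(-249) = -12450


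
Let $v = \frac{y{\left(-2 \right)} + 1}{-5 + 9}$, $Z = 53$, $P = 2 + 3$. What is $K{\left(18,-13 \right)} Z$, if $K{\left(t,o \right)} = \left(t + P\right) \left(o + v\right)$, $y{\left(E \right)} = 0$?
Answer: $- \frac{62169}{4} \approx -15542.0$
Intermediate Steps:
$P = 5$
$v = \frac{1}{4}$ ($v = \frac{0 + 1}{-5 + 9} = 1 \cdot \frac{1}{4} = \frac{1}{4} \approx 0.25$)
$K{\left(t,o \right)} = \left(5 + t\right) \left(\frac{1}{4} + o\right)$ ($K{\left(t,o \right)} = \left(t + 5\right) \left(o + \frac{1}{4}\right) = \left(5 + t\right) \left(\frac{1}{4} + o\right)$)
$K{\left(18,-13 \right)} Z = \left(\frac{5}{4} + 5 \left(-13\right) + \frac{1}{4} \cdot 18 - 234\right) 53 = \left(\frac{5}{4} - 65 + \frac{9}{2} - 234\right) 53 = \left(- \frac{1173}{4}\right) 53 = - \frac{62169}{4}$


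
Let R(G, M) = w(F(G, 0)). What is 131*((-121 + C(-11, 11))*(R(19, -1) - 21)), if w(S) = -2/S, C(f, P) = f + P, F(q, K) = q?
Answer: 6356251/19 ≈ 3.3454e+5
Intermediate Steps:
C(f, P) = P + f
R(G, M) = -2/G
131*((-121 + C(-11, 11))*(R(19, -1) - 21)) = 131*((-121 + (11 - 11))*(-2/19 - 21)) = 131*((-121 + 0)*(-2*1/19 - 21)) = 131*(-121*(-2/19 - 21)) = 131*(-121*(-401/19)) = 131*(48521/19) = 6356251/19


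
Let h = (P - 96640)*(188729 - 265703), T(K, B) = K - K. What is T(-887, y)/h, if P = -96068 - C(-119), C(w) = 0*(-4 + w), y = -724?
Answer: 0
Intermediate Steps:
T(K, B) = 0
C(w) = 0
P = -96068 (P = -96068 - 1*0 = -96068 + 0 = -96068)
h = 14833505592 (h = (-96068 - 96640)*(188729 - 265703) = -192708*(-76974) = 14833505592)
T(-887, y)/h = 0/14833505592 = 0*(1/14833505592) = 0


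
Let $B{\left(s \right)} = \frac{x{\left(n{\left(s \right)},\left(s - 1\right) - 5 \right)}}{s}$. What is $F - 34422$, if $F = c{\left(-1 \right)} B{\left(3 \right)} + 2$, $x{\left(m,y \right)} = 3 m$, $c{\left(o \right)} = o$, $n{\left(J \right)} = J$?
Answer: $-34423$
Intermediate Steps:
$B{\left(s \right)} = 3$ ($B{\left(s \right)} = \frac{3 s}{s} = 3$)
$F = -1$ ($F = \left(-1\right) 3 + 2 = -3 + 2 = -1$)
$F - 34422 = -1 - 34422 = -34423$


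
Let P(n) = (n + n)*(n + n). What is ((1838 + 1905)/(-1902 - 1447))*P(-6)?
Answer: -2736/17 ≈ -160.94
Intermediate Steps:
P(n) = 4*n² (P(n) = (2*n)*(2*n) = 4*n²)
((1838 + 1905)/(-1902 - 1447))*P(-6) = ((1838 + 1905)/(-1902 - 1447))*(4*(-6)²) = (3743/(-3349))*(4*36) = (3743*(-1/3349))*144 = -19/17*144 = -2736/17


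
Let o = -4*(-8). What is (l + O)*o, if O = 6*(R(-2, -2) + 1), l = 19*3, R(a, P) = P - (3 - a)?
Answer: 672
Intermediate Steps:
R(a, P) = -3 + P + a (R(a, P) = P + (-3 + a) = -3 + P + a)
l = 57
o = 32
O = -36 (O = 6*((-3 - 2 - 2) + 1) = 6*(-7 + 1) = 6*(-6) = -36)
(l + O)*o = (57 - 36)*32 = 21*32 = 672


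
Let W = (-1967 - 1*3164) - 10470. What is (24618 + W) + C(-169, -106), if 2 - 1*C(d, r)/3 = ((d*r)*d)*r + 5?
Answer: -962725180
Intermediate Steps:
C(d, r) = -9 - 3*d**2*r**2 (C(d, r) = 6 - 3*(((d*r)*d)*r + 5) = 6 - 3*((r*d**2)*r + 5) = 6 - 3*(d**2*r**2 + 5) = 6 - 3*(5 + d**2*r**2) = 6 + (-15 - 3*d**2*r**2) = -9 - 3*d**2*r**2)
W = -15601 (W = (-1967 - 3164) - 10470 = -5131 - 10470 = -15601)
(24618 + W) + C(-169, -106) = (24618 - 15601) + (-9 - 3*(-169)**2*(-106)**2) = 9017 + (-9 - 3*28561*11236) = 9017 + (-9 - 962734188) = 9017 - 962734197 = -962725180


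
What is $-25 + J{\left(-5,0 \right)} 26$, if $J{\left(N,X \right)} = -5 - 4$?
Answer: $-259$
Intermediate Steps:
$J{\left(N,X \right)} = -9$
$-25 + J{\left(-5,0 \right)} 26 = -25 - 234 = -259$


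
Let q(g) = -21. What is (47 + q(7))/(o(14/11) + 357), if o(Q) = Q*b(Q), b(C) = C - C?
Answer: 26/357 ≈ 0.072829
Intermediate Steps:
b(C) = 0
o(Q) = 0 (o(Q) = Q*0 = 0)
(47 + q(7))/(o(14/11) + 357) = (47 - 21)/(0 + 357) = 26/357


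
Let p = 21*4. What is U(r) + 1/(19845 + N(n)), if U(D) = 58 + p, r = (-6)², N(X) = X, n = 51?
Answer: 2825233/19896 ≈ 142.00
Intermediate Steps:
p = 84
r = 36
U(D) = 142 (U(D) = 58 + 84 = 142)
U(r) + 1/(19845 + N(n)) = 142 + 1/(19845 + 51) = 142 + 1/19896 = 2825233/19896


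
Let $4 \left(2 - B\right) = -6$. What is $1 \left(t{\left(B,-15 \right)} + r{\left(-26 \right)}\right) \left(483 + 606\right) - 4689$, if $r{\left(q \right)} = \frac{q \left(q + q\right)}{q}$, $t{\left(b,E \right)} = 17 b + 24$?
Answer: $\frac{59229}{2} \approx 29615.0$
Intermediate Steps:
$B = \frac{7}{2}$ ($B = 2 - - \frac{3}{2} = 2 + \frac{3}{2} = \frac{7}{2} \approx 3.5$)
$t{\left(b,E \right)} = 24 + 17 b$
$r{\left(q \right)} = 2 q$ ($r{\left(q \right)} = \frac{q 2 q}{q} = \frac{2 q^{2}}{q} = 2 q$)
$1 \left(t{\left(B,-15 \right)} + r{\left(-26 \right)}\right) \left(483 + 606\right) - 4689 = 1 \left(\left(24 + 17 \cdot \frac{7}{2}\right) + 2 \left(-26\right)\right) \left(483 + 606\right) - 4689 = 1 \left(\left(24 + \frac{119}{2}\right) - 52\right) 1089 - 4689 = 1 \left(\frac{167}{2} - 52\right) 1089 - 4689 = 1 \cdot \frac{63}{2} \cdot 1089 - 4689 = 1 \cdot \frac{68607}{2} - 4689 = \frac{68607}{2} - 4689 = \frac{59229}{2}$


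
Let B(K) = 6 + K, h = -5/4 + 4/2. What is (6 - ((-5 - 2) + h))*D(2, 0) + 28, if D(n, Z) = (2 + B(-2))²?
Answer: 469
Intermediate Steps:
h = ¾ (h = -5*¼ + 4*(½) = -5/4 + 2 = ¾ ≈ 0.75000)
D(n, Z) = 36 (D(n, Z) = (2 + (6 - 2))² = (2 + 4)² = 6² = 36)
(6 - ((-5 - 2) + h))*D(2, 0) + 28 = (6 - ((-5 - 2) + ¾))*36 + 28 = (6 - (-7 + ¾))*36 + 28 = (6 - 1*(-25/4))*36 + 28 = (6 + 25/4)*36 + 28 = (49/4)*36 + 28 = 441 + 28 = 469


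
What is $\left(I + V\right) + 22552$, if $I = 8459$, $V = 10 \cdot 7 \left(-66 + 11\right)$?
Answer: $27161$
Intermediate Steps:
$V = -3850$ ($V = 70 \left(-55\right) = -3850$)
$\left(I + V\right) + 22552 = \left(8459 - 3850\right) + 22552 = 4609 + 22552 = 27161$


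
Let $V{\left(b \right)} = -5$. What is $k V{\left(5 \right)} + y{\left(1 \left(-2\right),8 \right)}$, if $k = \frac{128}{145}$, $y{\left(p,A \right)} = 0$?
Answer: $- \frac{128}{29} \approx -4.4138$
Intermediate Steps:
$k = \frac{128}{145}$ ($k = 128 \cdot \frac{1}{145} = \frac{128}{145} \approx 0.88276$)
$k V{\left(5 \right)} + y{\left(1 \left(-2\right),8 \right)} = \frac{128}{145} \left(-5\right) + 0 = - \frac{128}{29} + 0 = - \frac{128}{29}$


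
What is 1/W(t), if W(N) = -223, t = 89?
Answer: -1/223 ≈ -0.0044843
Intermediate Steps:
1/W(t) = 1/(-223) = -1/223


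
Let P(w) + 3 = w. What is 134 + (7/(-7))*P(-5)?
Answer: 142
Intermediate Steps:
P(w) = -3 + w
134 + (7/(-7))*P(-5) = 134 + (7/(-7))*(-3 - 5) = 134 + (7*(-⅐))*(-8) = 134 - 1*(-8) = 134 + 8 = 142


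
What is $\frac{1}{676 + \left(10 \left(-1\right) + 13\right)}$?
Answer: $\frac{1}{679} \approx 0.0014728$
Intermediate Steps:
$\frac{1}{676 + \left(10 \left(-1\right) + 13\right)} = \frac{1}{676 + \left(-10 + 13\right)} = \frac{1}{676 + 3} = \frac{1}{679}$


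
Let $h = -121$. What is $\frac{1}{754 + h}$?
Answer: $\frac{1}{633} \approx 0.0015798$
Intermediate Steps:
$\frac{1}{754 + h} = \frac{1}{754 - 121} = \frac{1}{633}$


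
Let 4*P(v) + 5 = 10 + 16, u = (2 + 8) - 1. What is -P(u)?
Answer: -21/4 ≈ -5.2500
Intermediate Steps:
u = 9 (u = 10 - 1 = 9)
P(v) = 21/4 (P(v) = -5/4 + (10 + 16)/4 = -5/4 + (1/4)*26 = -5/4 + 13/2 = 21/4)
-P(u) = -1*21/4 = -21/4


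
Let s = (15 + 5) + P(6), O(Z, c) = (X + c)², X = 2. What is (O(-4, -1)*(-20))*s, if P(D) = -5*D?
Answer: 200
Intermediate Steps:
O(Z, c) = (2 + c)²
s = -10 (s = (15 + 5) - 5*6 = 20 - 30 = -10)
(O(-4, -1)*(-20))*s = ((2 - 1)²*(-20))*(-10) = (1²*(-20))*(-10) = (1*(-20))*(-10) = -20*(-10) = 200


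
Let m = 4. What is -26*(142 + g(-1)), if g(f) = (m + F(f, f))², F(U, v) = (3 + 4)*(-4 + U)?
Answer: -28678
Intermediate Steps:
F(U, v) = -28 + 7*U (F(U, v) = 7*(-4 + U) = -28 + 7*U)
g(f) = (-24 + 7*f)² (g(f) = (4 + (-28 + 7*f))² = (-24 + 7*f)²)
-26*(142 + g(-1)) = -26*(142 + (-24 + 7*(-1))²) = -26*(142 + (-24 - 7)²) = -26*(142 + (-31)²) = -26*(142 + 961) = -26*1103 = -28678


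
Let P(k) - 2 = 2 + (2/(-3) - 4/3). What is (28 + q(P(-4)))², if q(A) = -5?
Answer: 529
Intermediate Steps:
P(k) = 2 (P(k) = 2 + (2 + (2/(-3) - 4/3)) = 2 + (2 + (2*(-⅓) - 4*⅓)) = 2 + (2 + (-⅔ - 4/3)) = 2 + (2 - 2) = 2 + 0 = 2)
(28 + q(P(-4)))² = (28 - 5)² = 23² = 529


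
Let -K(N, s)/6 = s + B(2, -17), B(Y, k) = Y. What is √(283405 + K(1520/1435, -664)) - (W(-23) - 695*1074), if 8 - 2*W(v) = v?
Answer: 1492829/2 + √287377 ≈ 7.4695e+5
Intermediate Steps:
W(v) = 4 - v/2
K(N, s) = -12 - 6*s (K(N, s) = -6*(s + 2) = -6*(2 + s) = -12 - 6*s)
√(283405 + K(1520/1435, -664)) - (W(-23) - 695*1074) = √(283405 + (-12 - 6*(-664))) - ((4 - ½*(-23)) - 695*1074) = √(283405 + (-12 + 3984)) - ((4 + 23/2) - 746430) = √(283405 + 3972) - (31/2 - 746430) = √287377 - 1*(-1492829/2) = √287377 + 1492829/2 = 1492829/2 + √287377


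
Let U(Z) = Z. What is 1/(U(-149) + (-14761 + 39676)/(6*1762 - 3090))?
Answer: -2494/363301 ≈ -0.0068648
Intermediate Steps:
1/(U(-149) + (-14761 + 39676)/(6*1762 - 3090)) = 1/(-149 + (-14761 + 39676)/(6*1762 - 3090)) = 1/(-149 + 24915/(10572 - 3090)) = 1/(-149 + 24915/7482) = 1/(-149 + 24915*(1/7482)) = 1/(-149 + 8305/2494) = 1/(-363301/2494) = -2494/363301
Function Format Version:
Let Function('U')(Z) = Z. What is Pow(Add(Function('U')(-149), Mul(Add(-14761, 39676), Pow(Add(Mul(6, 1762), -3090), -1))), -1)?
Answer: Rational(-2494, 363301) ≈ -0.0068648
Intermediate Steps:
Pow(Add(Function('U')(-149), Mul(Add(-14761, 39676), Pow(Add(Mul(6, 1762), -3090), -1))), -1) = Pow(Add(-149, Mul(Add(-14761, 39676), Pow(Add(Mul(6, 1762), -3090), -1))), -1) = Pow(Add(-149, Mul(24915, Pow(Add(10572, -3090), -1))), -1) = Pow(Add(-149, Mul(24915, Pow(7482, -1))), -1) = Pow(Add(-149, Mul(24915, Rational(1, 7482))), -1) = Pow(Add(-149, Rational(8305, 2494)), -1) = Pow(Rational(-363301, 2494), -1) = Rational(-2494, 363301)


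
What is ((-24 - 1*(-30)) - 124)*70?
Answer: -8260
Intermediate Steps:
((-24 - 1*(-30)) - 124)*70 = ((-24 + 30) - 124)*70 = (6 - 124)*70 = -118*70 = -8260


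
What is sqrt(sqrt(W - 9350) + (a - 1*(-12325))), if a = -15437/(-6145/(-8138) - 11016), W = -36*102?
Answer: sqrt(99051257232129727203 + 8035699458895969*I*sqrt(13022))/89642063 ≈ 111.03 + 0.51391*I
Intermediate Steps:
W = -3672
a = 125626306/89642063 (a = -15437/(-6145*(-1/8138) - 11016) = -15437/(6145/8138 - 11016) = -15437/(-89642063/8138) = -15437*(-8138/89642063) = 125626306/89642063 ≈ 1.4014)
sqrt(sqrt(W - 9350) + (a - 1*(-12325))) = sqrt(sqrt(-3672 - 9350) + (125626306/89642063 - 1*(-12325))) = sqrt(sqrt(-13022) + (125626306/89642063 + 12325)) = sqrt(I*sqrt(13022) + 1104964052781/89642063) = sqrt(1104964052781/89642063 + I*sqrt(13022))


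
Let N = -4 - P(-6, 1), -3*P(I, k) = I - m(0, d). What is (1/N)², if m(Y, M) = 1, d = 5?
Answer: 9/361 ≈ 0.024931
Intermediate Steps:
P(I, k) = ⅓ - I/3 (P(I, k) = -(I - 1*1)/3 = -(I - 1)/3 = -(-1 + I)/3 = ⅓ - I/3)
N = -19/3 (N = -4 - (⅓ - ⅓*(-6)) = -4 - (⅓ + 2) = -4 - 1*7/3 = -4 - 7/3 = -19/3 ≈ -6.3333)
(1/N)² = (1/(-19/3))² = (-3/19)² = 9/361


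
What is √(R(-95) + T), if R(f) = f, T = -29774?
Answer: I*√29869 ≈ 172.83*I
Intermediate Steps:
√(R(-95) + T) = √(-95 - 29774) = √(-29869) = I*√29869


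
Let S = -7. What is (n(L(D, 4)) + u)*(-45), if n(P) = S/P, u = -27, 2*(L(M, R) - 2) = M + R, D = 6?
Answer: 1260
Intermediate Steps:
L(M, R) = 2 + M/2 + R/2 (L(M, R) = 2 + (M + R)/2 = 2 + (M/2 + R/2) = 2 + M/2 + R/2)
n(P) = -7/P
(n(L(D, 4)) + u)*(-45) = (-7/(2 + (½)*6 + (½)*4) - 27)*(-45) = (-7/(2 + 3 + 2) - 27)*(-45) = (-7/7 - 27)*(-45) = (-7*⅐ - 27)*(-45) = (-1 - 27)*(-45) = -28*(-45) = 1260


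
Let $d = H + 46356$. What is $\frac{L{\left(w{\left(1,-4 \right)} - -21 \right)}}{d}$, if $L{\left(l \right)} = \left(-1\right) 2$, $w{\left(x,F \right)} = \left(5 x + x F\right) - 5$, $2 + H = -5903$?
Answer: $- \frac{2}{40451} \approx -4.9443 \cdot 10^{-5}$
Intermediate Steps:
$H = -5905$ ($H = -2 - 5903 = -5905$)
$d = 40451$ ($d = -5905 + 46356 = 40451$)
$w{\left(x,F \right)} = -5 + 5 x + F x$ ($w{\left(x,F \right)} = \left(5 x + F x\right) - 5 = -5 + 5 x + F x$)
$L{\left(l \right)} = -2$
$\frac{L{\left(w{\left(1,-4 \right)} - -21 \right)}}{d} = - \frac{2}{40451}$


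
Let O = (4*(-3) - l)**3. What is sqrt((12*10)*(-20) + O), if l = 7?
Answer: I*sqrt(9259) ≈ 96.224*I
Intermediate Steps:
O = -6859 (O = (4*(-3) - 1*7)**3 = (-12 - 7)**3 = (-19)**3 = -6859)
sqrt((12*10)*(-20) + O) = sqrt((12*10)*(-20) - 6859) = sqrt(120*(-20) - 6859) = sqrt(-2400 - 6859) = sqrt(-9259) = I*sqrt(9259)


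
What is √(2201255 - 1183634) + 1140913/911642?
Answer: 1140913/911642 + 3*√113069 ≈ 1010.0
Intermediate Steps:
√(2201255 - 1183634) + 1140913/911642 = √1017621 + 1140913*(1/911642) = 3*√113069 + 1140913/911642 = 1140913/911642 + 3*√113069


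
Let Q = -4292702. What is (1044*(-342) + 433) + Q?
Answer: -4649317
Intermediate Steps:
(1044*(-342) + 433) + Q = (1044*(-342) + 433) - 4292702 = (-357048 + 433) - 4292702 = -356615 - 4292702 = -4649317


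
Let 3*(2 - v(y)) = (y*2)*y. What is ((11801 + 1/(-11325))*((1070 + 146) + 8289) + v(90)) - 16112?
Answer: 254012941774/2265 ≈ 1.1215e+8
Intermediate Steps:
v(y) = 2 - 2*y²/3 (v(y) = 2 - y*2*y/3 = 2 - 2*y*y/3 = 2 - 2*y²/3)
((11801 + 1/(-11325))*((1070 + 146) + 8289) + v(90)) - 16112 = ((11801 + 1/(-11325))*((1070 + 146) + 8289) + (2 - ⅔*90²)) - 16112 = ((11801 - 1/11325)*(1216 + 8289) + (2 - ⅔*8100)) - 16112 = ((133646324/11325)*9505 + (2 - 5400)) - 16112 = (254061661924/2265 - 5398) - 16112 = 254049435454/2265 - 16112 = 254012941774/2265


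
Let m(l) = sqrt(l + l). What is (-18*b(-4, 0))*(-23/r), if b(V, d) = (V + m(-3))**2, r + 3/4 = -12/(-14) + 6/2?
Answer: 38640/29 - 30912*I*sqrt(6)/29 ≈ 1332.4 - 2611.0*I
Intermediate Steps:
m(l) = sqrt(2)*sqrt(l) (m(l) = sqrt(2*l) = sqrt(2)*sqrt(l))
r = 87/28 (r = -3/4 + (-12/(-14) + 6/2) = -3/4 + (-12*(-1/14) + 6*(1/2)) = -3/4 + (6/7 + 3) = -3/4 + 27/7 = 87/28 ≈ 3.1071)
b(V, d) = (V + I*sqrt(6))**2 (b(V, d) = (V + sqrt(2)*sqrt(-3))**2 = (V + sqrt(2)*(I*sqrt(3)))**2 = (V + I*sqrt(6))**2)
(-18*b(-4, 0))*(-23/r) = (-18*(-4 + I*sqrt(6))**2)*(-23/87/28) = (-18*(-4 + I*sqrt(6))**2)*(-23*28/87) = -18*(-4 + I*sqrt(6))**2*(-644/87) = 3864*(-4 + I*sqrt(6))**2/29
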